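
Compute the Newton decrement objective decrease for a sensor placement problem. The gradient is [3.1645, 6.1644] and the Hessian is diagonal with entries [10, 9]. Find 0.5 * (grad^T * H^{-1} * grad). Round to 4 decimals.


Step 1: H is diagonal, so H^(-1) * g = [0.3165, 0.6849].
Step 2: g^T H^(-1) g = sum_i g_i^2 / H_ii
  = (3.1645)^2/10 + (6.1644)^2/9
  = 1.0014 + 4.2222 = 5.2236
Step 3: Objective decrease = 0.5 * g^T H^(-1) g = 2.6118


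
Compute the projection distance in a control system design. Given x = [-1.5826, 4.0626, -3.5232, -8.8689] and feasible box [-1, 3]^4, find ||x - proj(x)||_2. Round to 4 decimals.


Project each component onto [-1, 3].
clip(-1.5826) = -1.0, clip(4.0626) = 3.0, clip(-3.5232) = -1.0, clip(-8.8689) = -1.0
Projection = [-1.0, 3.0, -1.0, -1.0]
Squared diffs: [0.3394, 1.1291, 6.3665, 61.9196]
Distance = sqrt(69.7546) = 8.3519


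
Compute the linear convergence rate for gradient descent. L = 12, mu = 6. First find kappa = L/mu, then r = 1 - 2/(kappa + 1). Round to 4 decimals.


Step 1: Compute the condition number.
kappa = L/mu = 12/6 = 2.0
Step 2: Compute the convergence rate.
r = 1 - 2/(kappa + 1) = 1 - 2*mu/(L + mu) = (L - mu)/(L + mu) = 6/18 = 0.3333


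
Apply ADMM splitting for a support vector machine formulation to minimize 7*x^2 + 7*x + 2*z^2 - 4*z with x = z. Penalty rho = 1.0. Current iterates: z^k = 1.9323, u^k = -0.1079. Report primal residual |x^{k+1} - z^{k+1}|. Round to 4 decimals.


ADMM iteration with rho = 1.0, z^k = 1.9323, u^k = -0.1079
Step 1: x-update.
Minimize 7*x^2 + 7*x + (1.0/2)*(x - 1.9323 - 0.1079)^2
FOC: (2*7 + 1.0)*x = -7 + 1.0*(1.9323 + 0.1079)
x^{k+1} = -0.3307
Step 2: z-update.
Minimize 2*z^2 - 4*z + (1.0/2)*(-0.3307 - z - 0.1079)^2
FOC: (2*2 + 1.0)*z = 4 + 1.0*(-0.3307 - 0.1079)
z^{k+1} = 0.7123
Step 3: u-update.
u^{k+1} = -0.1079 - 0.3307 - 0.7123 = -1.1508
Step 4: Primal residual = |-0.3307 - 0.7123| = 1.0429


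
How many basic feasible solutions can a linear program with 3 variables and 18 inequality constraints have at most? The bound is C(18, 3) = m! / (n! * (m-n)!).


Each vertex corresponds to some choice of n active constraints out of m, so the number of vertices is at most C(m, n) = m! / (n!(m-n)!).
m = 18, n = 3
Numerator: 18 * 17 * 16
Denominator: 3! = 6
C(18, 3) = 816


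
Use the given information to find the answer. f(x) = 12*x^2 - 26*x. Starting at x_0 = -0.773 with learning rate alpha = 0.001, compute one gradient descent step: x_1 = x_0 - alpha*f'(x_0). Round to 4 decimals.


We compute the gradient at x_0 and apply the update.
f'(x) = 24*x - 26
f'(-0.773) = 24*-0.773 - 26 = -44.552
x_1 = -0.773 - 0.001*-44.552 = -0.7284


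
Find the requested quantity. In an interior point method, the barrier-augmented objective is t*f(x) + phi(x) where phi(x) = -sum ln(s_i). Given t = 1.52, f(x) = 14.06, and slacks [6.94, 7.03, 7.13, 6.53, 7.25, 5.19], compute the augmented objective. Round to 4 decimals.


Step 1: Compute log-barrier.
ln values: [1.9373, 1.9502, 1.9643, 1.8764, 1.981, 1.6467]
phi = -(1.9373 + 1.9502 + 1.9643 + 1.8764 + 1.981 + 1.6467) = -11.3559
Step 2: Compute augmented objective.
t*f(x) = 1.52*14.06 = 21.3712
Total = 21.3712 - 11.3559 = 10.0153


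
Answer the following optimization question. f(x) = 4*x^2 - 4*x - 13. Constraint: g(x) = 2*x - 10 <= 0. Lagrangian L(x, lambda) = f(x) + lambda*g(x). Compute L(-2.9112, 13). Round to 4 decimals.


Step 1: Evaluate f(x).
f(-2.9112) = 4*(-2.9112)^2 - 4*(-2.9112) - 13 = 32.5451
Step 2: Evaluate g(x).
g(-2.9112) = 2*-2.9112 - 10 = -15.8224
Step 3: Compute Lagrangian.
L = 32.5451 + 13*-15.8224 = -173.1461


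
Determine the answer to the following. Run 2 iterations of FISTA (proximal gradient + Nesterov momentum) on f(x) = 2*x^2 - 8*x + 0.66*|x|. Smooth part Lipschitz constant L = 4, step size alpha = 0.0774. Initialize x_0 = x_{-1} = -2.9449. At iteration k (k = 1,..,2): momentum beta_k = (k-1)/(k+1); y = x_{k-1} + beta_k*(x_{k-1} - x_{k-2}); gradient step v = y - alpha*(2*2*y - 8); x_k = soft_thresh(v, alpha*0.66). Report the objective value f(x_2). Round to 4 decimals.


FISTA on f(x) = 2*x^2 - 8*x + 0.66*|x|
L = 4, alpha = 0.0774
Iteration 1: beta = 0.0, y = -2.9449 + 0.0*(-2.9449 + 2.9449) = -2.9449
  grad(y) = -19.7796, v = y - alpha*grad = -1.414
  prox(v) = soft_thresh(-1.414, 0.0511) = -1.3629
Iteration 2: beta = 0.3333, y = -1.3629 + 0.3333*(-1.3629 + 2.9449) = -0.8355
  grad(y) = -11.3421, v = y - alpha*grad = 0.0423
  prox(v) = soft_thresh(0.0423, 0.0511) = 0.0
f(x_2) = 2*0.0^2 - 8*0.0 + 0.66*|0.0| = 0.0


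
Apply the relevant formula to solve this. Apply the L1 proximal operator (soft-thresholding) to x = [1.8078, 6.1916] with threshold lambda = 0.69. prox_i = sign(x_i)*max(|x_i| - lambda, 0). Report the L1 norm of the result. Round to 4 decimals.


Soft-thresholding with lambda = 0.69:
prox(1.8078) = sign(1.8078)*max(|1.8078| - 0.69, 0) = 1.1178
prox(6.1916) = sign(6.1916)*max(|6.1916| - 0.69, 0) = 5.5016
prox(x) = [1.1178, 5.5016]
||prox(x)||_1 = 1.1178 + 5.5016 = 6.6194


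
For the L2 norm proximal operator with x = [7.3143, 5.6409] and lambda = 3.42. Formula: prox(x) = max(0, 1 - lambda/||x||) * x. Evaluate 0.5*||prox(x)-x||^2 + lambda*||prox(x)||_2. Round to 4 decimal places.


Step 1: Compute ||x||.
||x|| = 9.2368
Step 2: Compute scaling factor.
scale = max(0, 1 - 3.42/9.2368) = 0.6297
Step 3: prox(x) = [4.6061, 3.5523]
||prox(x)|| = 5.8168
Step 4: Proximal objective.
0.5*||prox-x||^2 = 5.8482
lambda*||prox|| = 19.8935
Total = 25.7417


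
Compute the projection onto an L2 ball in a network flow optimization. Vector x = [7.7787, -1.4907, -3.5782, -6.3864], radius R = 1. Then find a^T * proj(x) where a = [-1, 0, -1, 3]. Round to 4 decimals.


Step 1: Compute ||x|| (intermediates to 6 decimals).
||x|| = sqrt(7.7787^2 + (-1.4907)^2 + (-3.5782)^2 + (-6.3864)^2) = 10.785174
Step 2: Project.
Since ||x|| > R, scale = R/||x|| = 1/10.785174 = 0.09272, proj(x) = scale * x
proj(x) = [0.721241, -0.138218, -0.331771, -0.592147]
Step 3: Dot product.
a^T * proj(x) = -1*0.721241 + 0*(-0.138218) - 1*(-0.331771) + 3*(-0.592147) = -2.1659


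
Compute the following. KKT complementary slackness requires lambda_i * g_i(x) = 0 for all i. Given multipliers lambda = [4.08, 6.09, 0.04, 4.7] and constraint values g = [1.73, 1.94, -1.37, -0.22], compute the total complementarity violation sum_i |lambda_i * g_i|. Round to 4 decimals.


KKT complementary slackness check:
lambda_1 * g_1 = 4.08 * 1.73 = 7.0584
lambda_2 * g_2 = 6.09 * 1.94 = 11.8146
lambda_3 * g_3 = 0.04 * -1.37 = -0.0548
lambda_4 * g_4 = 4.7 * -0.22 = -1.034
Total violation = 7.0584 + 11.8146 + 0.0548 + 1.034 = 19.9618


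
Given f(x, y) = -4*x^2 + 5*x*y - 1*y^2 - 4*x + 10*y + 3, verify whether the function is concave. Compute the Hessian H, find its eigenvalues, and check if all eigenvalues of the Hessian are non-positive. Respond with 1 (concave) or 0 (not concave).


The Hessian of f(x,y) = -4*x^2 + 5*x*y - 1*y^2 - 4*x + 10*y + 3 is:
H = [[-8, 5], [5, -2]]
Trace = -8 - 2 = -10
Determinant = -8*-2 - (5)^2 = -9
Discriminant = (-10)^2 - 4*-9 = 136.0
Eigenvalues: lambda_1 = -10.831, lambda_2 = 0.831
The function is not concave.

0


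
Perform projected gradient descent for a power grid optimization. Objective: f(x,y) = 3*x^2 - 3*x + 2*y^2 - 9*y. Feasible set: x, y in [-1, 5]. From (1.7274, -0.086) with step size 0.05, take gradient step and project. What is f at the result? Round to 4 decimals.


Step 1: Compute gradient at (1.7274, -0.086).
grad_x = 2*3*1.7274 - 3 = 7.3644
grad_y = 2*2*-0.086 - 9 = -9.344
Step 2: Gradient step.
x_raw = 1.7274 - 0.05*7.3644 = 1.3592
y_raw = -0.086 - 0.05*-9.344 = 0.3812
Step 3: Project onto [-1, 5].
x_proj = clip(1.3592) = 1.3592
y_proj = clip(0.3812) = 0.3812
Step 4: Evaluate f.
f(1.3592, 0.3812) = -1.6756


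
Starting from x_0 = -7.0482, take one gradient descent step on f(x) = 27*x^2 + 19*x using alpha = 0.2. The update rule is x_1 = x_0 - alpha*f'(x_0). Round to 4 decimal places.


We compute the gradient at x_0 and apply the update.
f'(x) = 54*x + 19
f'(-7.0482) = 54*-7.0482 + 19 = -361.6028
x_1 = -7.0482 - 0.2*-361.6028 = 65.2724


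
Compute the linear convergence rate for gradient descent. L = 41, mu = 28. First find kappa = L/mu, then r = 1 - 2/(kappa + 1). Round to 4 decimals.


Step 1: Compute the condition number.
kappa = L/mu = 41/28 = 1.4643
Step 2: Compute the convergence rate.
r = 1 - 2/(kappa + 1) = 1 - 2*mu/(L + mu) = (L - mu)/(L + mu) = 13/69 = 0.1884


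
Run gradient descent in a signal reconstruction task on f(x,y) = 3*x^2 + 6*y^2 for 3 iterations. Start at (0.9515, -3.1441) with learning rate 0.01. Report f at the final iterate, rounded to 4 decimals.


Gradient descent on f(x,y) = 3*x^2 + 6*y^2.
Starting point: (0.9515, -3.1441), alpha = 0.01
Step 1: grad_x = 2*3*0.9515 = 5.709, grad_y = 2*6*-3.1441 = -37.7292
  x_1 = 0.9515 - 0.01*5.709 = 0.8944
  y_1 = -3.1441 - 0.01*-37.7292 = -2.7668
Step 2: grad_x = 2*3*0.8944 = 5.3665, grad_y = 2*6*-2.7668 = -33.2017
  x_2 = 0.8944 - 0.01*5.3665 = 0.8407
  y_2 = -2.7668 - 0.01*-33.2017 = -2.4348
Step 3: grad_x = 2*3*0.8407 = 5.0445, grad_y = 2*6*-2.4348 = -29.2175
  x_3 = 0.8407 - 0.01*5.0445 = 0.7903
  y_3 = -2.4348 - 0.01*-29.2175 = -2.1426
f(0.7903, -2.1426) = 3*0.7903^2 + 6*(-2.1426)^2 = 29.4185


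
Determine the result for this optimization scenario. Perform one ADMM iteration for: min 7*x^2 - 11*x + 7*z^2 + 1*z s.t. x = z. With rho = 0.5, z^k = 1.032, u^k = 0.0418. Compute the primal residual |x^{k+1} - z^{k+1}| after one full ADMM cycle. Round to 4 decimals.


ADMM iteration with rho = 0.5, z^k = 1.032, u^k = 0.0418
Step 1: x-update.
Minimize 7*x^2 - 11*x + (0.5/2)*(x - 1.032 + 0.0418)^2
FOC: (2*7 + 0.5)*x = 11 + 0.5*(1.032 - 0.0418)
x^{k+1} = 0.7928
Step 2: z-update.
Minimize 7*z^2 + 1*z + (0.5/2)*(0.7928 - z + 0.0418)^2
FOC: (2*7 + 0.5)*z = -1 + 0.5*(0.7928 + 0.0418)
z^{k+1} = -0.0402
Step 3: u-update.
u^{k+1} = 0.0418 + 0.7928 + 0.0402 = 0.8748
Step 4: Primal residual = |0.7928 + 0.0402| = 0.833


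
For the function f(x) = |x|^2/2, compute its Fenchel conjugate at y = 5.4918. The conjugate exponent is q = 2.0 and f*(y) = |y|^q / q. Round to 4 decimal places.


The conjugate exponent q satisfies 1/p + 1/q = 1.
p = 2, so q = 2/(2 - 1) = 2.0
|y|^q = 5.4918^2.0 = 30.1599
f*(5.4918) = 30.1599 / 2.0 = 15.0799


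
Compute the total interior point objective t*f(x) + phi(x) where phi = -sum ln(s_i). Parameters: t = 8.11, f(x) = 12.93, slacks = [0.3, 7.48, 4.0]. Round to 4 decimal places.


Step 1: Compute log-barrier.
ln values: [-1.204, 2.0122, 1.3863]
phi = -(-1.204 + 2.0122 + 1.3863) = -2.1946
Step 2: Compute augmented objective.
t*f(x) = 8.11*12.93 = 104.8623
Total = 104.8623 - 2.1946 = 102.6677


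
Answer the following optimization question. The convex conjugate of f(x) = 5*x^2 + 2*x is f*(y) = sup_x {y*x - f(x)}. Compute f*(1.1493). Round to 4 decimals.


f*(y) = sup_x {y*x - a*x^2 - b*x} = sup_x {(y-b)*x - a*x^2}
FOC: (y - b) - 2a*x = 0 => x* = (y - b)/(2a)
x* = (1.1493 - 2)/(2*5) = -0.0851
f*(1.1493) = (y-b)^2/(4a) = (1.1493 - 2)^2/(4*5)
= 0.7237/20 = 0.0362


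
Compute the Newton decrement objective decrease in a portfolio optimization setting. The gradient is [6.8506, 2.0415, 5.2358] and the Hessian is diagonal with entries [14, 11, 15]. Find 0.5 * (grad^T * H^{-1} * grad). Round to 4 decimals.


Step 1: H is diagonal, so H^(-1) * g = [0.4893, 0.1856, 0.3491].
Step 2: g^T H^(-1) g = sum_i g_i^2 / H_ii
  = (6.8506)^2/14 + (2.0415)^2/11 + (5.2358)^2/15
  = 3.3522 + 0.3789 + 1.8276 = 5.5587
Step 3: Objective decrease = 0.5 * g^T H^(-1) g = 2.7793


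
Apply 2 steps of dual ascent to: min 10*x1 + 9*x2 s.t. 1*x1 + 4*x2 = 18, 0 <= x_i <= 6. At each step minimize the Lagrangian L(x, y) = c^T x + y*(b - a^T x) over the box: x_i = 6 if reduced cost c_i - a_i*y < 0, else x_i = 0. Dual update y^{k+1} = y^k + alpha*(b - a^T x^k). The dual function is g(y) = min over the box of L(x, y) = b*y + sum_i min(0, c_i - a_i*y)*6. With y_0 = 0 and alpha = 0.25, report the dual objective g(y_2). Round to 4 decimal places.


Dual ascent for LP: min 10*x1 + 9*x2, 1*x1 + 4*x2 = 18, 0 <= x_i <= 6
Step 1: y^k = 0.0, reduced costs: (10.0, 9.0)
  x^k = (0.0, 0.0), subgradient = b - a^T x = 18.0
  y^{k+1} = 0.0 + 0.25*18.0 = 4.5
Step 2: y^k = 4.5, reduced costs: (5.5, -9.0)
  x^k = (0.0, 6.0), subgradient = b - a^T x = -6.0
  y^{k+1} = 4.5 + 0.25*-6.0 = 3.0
Dual objective at y_2 = 3.0: reduced costs (7.0, -3.0), box minimizer x = (0.0, 6.0)
g(y_2) = b*y + (c1 - a1*y)*x1 + (c2 - a2*y)*x2 = 18*3.0 + 7.0*0.0 + (-3.0)*6.0 = 54.0 + 0.0 - 18.0 = 36.0


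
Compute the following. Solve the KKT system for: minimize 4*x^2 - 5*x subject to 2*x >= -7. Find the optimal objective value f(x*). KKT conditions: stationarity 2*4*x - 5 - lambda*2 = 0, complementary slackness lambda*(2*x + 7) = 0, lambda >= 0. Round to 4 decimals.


Step 1: Try lambda = 0 (constraint inactive).
Stationarity: 2*4*x - 5 = 0
x* = 5/(2*4) = 0.625
Check constraint: 2*0.625 = 1.25 >= -7 -- satisfied.
Step 2: Compute optimal value.
f(x*) = 4*0.625^2 - 5*0.625 = -1.5625


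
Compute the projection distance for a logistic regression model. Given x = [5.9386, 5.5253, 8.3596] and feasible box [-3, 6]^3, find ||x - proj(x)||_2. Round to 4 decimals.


Project each component onto [-3, 6].
clip(5.9386) = 5.9386, clip(5.5253) = 5.5253, clip(8.3596) = 6.0
Projection = [5.9386, 5.5253, 6.0]
Squared diffs: [0.0, 0.0, 5.5677]
Distance = sqrt(5.5677) = 2.3596


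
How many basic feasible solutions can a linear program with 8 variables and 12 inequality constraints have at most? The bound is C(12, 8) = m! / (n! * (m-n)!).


Each vertex corresponds to some choice of n active constraints out of m, so the number of vertices is at most C(m, n) = m! / (n!(m-n)!).
m = 12, n = 8
Numerator: 12 * 11 * 10 * 9 * 8 * 7 * 6 * 5
Denominator: 8! = 40320
C(12, 8) = 495


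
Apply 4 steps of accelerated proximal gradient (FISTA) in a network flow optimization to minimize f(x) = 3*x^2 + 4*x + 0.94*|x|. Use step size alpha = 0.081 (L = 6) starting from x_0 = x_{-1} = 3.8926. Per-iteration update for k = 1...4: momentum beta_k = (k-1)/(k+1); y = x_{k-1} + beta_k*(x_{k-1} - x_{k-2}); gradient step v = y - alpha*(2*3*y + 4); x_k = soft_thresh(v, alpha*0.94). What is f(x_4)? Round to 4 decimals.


FISTA on f(x) = 3*x^2 + 4*x + 0.94*|x|
L = 6, alpha = 0.081
Iteration 1: beta = 0.0, y = 3.8926 + 0.0*(3.8926 - 3.8926) = 3.8926
  grad(y) = 27.3556, v = y - alpha*grad = 1.6768
  prox(v) = soft_thresh(1.6768, 0.0761) = 1.6007
Iteration 2: beta = 0.3333, y = 1.6007 + 0.3333*(1.6007 - 3.8926) = 0.8367
  grad(y) = 9.0201, v = y - alpha*grad = 0.1061
  prox(v) = soft_thresh(0.1061, 0.0761) = 0.0299
Iteration 3: beta = 0.5, y = 0.0299 + 0.5*(0.0299 - 1.6007) = -0.7555
  grad(y) = -0.5328, v = y - alpha*grad = -0.7123
  prox(v) = soft_thresh(-0.7123, 0.0761) = -0.6362
Iteration 4: beta = 0.6, y = -0.6362 + 0.6*(-0.6362 - 0.0299) = -1.0358
  grad(y) = -2.2149, v = y - alpha*grad = -0.8564
  prox(v) = soft_thresh(-0.8564, 0.0761) = -0.7803
f(x_4) = 3*(-0.7803)^2 + 4*(-0.7803) + 0.94*|-0.7803| = -0.5612


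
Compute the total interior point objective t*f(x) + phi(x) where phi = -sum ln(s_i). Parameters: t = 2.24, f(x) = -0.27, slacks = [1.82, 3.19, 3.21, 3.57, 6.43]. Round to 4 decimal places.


Step 1: Compute log-barrier.
ln values: [0.5988, 1.16, 1.1663, 1.2726, 1.861]
phi = -(0.5988 + 1.16 + 1.1663 + 1.2726 + 1.861) = -6.0587
Step 2: Compute augmented objective.
t*f(x) = 2.24*-0.27 = -0.6048
Total = -0.6048 - 6.0587 = -6.6635


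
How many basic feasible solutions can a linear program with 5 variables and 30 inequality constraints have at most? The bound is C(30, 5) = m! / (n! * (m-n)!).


Each vertex corresponds to some choice of n active constraints out of m, so the number of vertices is at most C(m, n) = m! / (n!(m-n)!).
m = 30, n = 5
Numerator: 30 * 29 * 28 * 27 * 26
Denominator: 5! = 120
C(30, 5) = 142506


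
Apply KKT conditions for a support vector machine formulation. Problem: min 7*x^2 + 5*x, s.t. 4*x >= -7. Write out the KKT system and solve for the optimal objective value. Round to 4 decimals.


Step 1: Try lambda = 0 (constraint inactive).
Stationarity: 2*7*x + 5 = 0
x* = -5/(2*7) = -5/14 = -0.3571 (rounded; the exact value -5/14 is used below)
Check constraint: 4*-0.3571 = -1.4284 >= -7 -- satisfied.
Step 2: Compute optimal value.
f(x*) = 7*(-5/14)^2 + 5*(-5/14) = -0.8929


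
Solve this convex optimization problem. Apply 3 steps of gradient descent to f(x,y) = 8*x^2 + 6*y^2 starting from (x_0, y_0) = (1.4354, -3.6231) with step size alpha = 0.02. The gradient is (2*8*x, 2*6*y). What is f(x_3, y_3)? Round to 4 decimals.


Gradient descent on f(x,y) = 8*x^2 + 6*y^2.
Starting point: (1.4354, -3.6231), alpha = 0.02
Step 1: grad_x = 2*8*1.4354 = 22.9664, grad_y = 2*6*-3.6231 = -43.4772
  x_1 = 1.4354 - 0.02*22.9664 = 0.9761
  y_1 = -3.6231 - 0.02*-43.4772 = -2.7536
Step 2: grad_x = 2*8*0.9761 = 15.6172, grad_y = 2*6*-2.7536 = -33.0427
  x_2 = 0.9761 - 0.02*15.6172 = 0.6637
  y_2 = -2.7536 - 0.02*-33.0427 = -2.0927
Step 3: grad_x = 2*8*0.6637 = 10.6197, grad_y = 2*6*-2.0927 = -25.1124
  x_3 = 0.6637 - 0.02*10.6197 = 0.4513
  y_3 = -2.0927 - 0.02*-25.1124 = -1.5905
f(0.4513, -1.5905) = 8*0.4513^2 + 6*(-1.5905)^2 = 16.8069


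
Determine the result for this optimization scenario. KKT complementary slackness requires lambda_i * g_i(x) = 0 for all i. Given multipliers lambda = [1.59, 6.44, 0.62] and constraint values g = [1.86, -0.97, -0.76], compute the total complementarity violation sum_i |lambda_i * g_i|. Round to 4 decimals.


KKT complementary slackness check:
lambda_1 * g_1 = 1.59 * 1.86 = 2.9574
lambda_2 * g_2 = 6.44 * -0.97 = -6.2468
lambda_3 * g_3 = 0.62 * -0.76 = -0.4712
Total violation = 2.9574 + 6.2468 + 0.4712 = 9.6754


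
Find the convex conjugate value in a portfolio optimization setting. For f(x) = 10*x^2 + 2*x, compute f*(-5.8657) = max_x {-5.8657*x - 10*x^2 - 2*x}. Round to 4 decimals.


f*(y) = sup_x {y*x - a*x^2 - b*x} = sup_x {(y-b)*x - a*x^2}
FOC: (y - b) - 2a*x = 0 => x* = (y - b)/(2a)
x* = (-5.8657 - 2)/(2*10) = -0.3933
f*(-5.8657) = (y-b)^2/(4a) = (-5.8657 - 2)^2/(4*10)
= 61.8692/40 = 1.5467


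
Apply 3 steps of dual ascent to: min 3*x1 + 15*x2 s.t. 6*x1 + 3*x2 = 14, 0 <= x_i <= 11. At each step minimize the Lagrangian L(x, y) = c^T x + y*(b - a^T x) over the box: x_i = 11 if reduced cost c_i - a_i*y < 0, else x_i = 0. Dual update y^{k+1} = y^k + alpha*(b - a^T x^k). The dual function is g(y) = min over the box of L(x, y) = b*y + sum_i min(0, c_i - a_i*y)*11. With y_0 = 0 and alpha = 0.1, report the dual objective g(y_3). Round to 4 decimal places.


Dual ascent for LP: min 3*x1 + 15*x2, 6*x1 + 3*x2 = 14, 0 <= x_i <= 11
Step 1: y^k = 0.0, reduced costs: (3.0, 15.0)
  x^k = (0.0, 0.0), subgradient = b - a^T x = 14.0
  y^{k+1} = 0.0 + 0.1*14.0 = 1.4
Step 2: y^k = 1.4, reduced costs: (-5.4, 10.8)
  x^k = (11.0, 0.0), subgradient = b - a^T x = -52.0
  y^{k+1} = 1.4 + 0.1*-52.0 = -3.8
Step 3: y^k = -3.8, reduced costs: (25.8, 26.4)
  x^k = (0.0, 0.0), subgradient = b - a^T x = 14.0
  y^{k+1} = -3.8 + 0.1*14.0 = -2.4
Dual objective at y_3 = -2.4: reduced costs (17.4, 22.2), box minimizer x = (0.0, 0.0)
g(y_3) = b*y + (c1 - a1*y)*x1 + (c2 - a2*y)*x2 = 14*(-2.4) + 17.4*0.0 + 22.2*0.0 = -33.6 + 0.0 + 0.0 = -33.6


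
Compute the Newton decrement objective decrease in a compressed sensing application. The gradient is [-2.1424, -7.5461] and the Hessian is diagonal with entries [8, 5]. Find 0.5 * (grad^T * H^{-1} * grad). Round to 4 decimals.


Step 1: H is diagonal, so H^(-1) * g = [-0.2678, -1.5092].
Step 2: g^T H^(-1) g = sum_i g_i^2 / H_ii
  = (-2.1424)^2/8 + (-7.5461)^2/5
  = 0.5737 + 11.3887 = 11.9625
Step 3: Objective decrease = 0.5 * g^T H^(-1) g = 5.9812


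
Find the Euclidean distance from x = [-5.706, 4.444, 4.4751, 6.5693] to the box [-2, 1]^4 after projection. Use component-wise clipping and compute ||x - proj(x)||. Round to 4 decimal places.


Project each component onto [-2, 1].
clip(-5.706) = -2.0, clip(4.444) = 1.0, clip(4.4751) = 1.0, clip(6.5693) = 1.0
Projection = [-2.0, 1.0, 1.0, 1.0]
Squared diffs: [13.7344, 11.8611, 12.0763, 31.0171]
Distance = sqrt(68.6889) = 8.2879


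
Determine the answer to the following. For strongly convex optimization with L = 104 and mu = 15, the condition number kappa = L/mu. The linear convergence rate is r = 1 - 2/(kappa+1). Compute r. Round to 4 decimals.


Step 1: Compute the condition number.
kappa = L/mu = 104/15 = 6.9333
Step 2: Compute the convergence rate.
r = 1 - 2/(kappa + 1) = 1 - 2*mu/(L + mu) = (L - mu)/(L + mu) = 89/119 = 0.7479


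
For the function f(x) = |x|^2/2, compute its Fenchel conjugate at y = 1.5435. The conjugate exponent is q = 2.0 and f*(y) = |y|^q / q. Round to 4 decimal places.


The conjugate exponent q satisfies 1/p + 1/q = 1.
p = 2, so q = 2/(2 - 1) = 2.0
|y|^q = 1.5435^2.0 = 2.3824
f*(1.5435) = 2.3824 / 2.0 = 1.1912


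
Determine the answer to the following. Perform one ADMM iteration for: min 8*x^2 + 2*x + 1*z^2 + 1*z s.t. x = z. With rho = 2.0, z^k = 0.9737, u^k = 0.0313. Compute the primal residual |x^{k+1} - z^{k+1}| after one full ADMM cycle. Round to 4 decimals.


ADMM iteration with rho = 2.0, z^k = 0.9737, u^k = 0.0313
Step 1: x-update.
Minimize 8*x^2 + 2*x + (2.0/2)*(x - 0.9737 + 0.0313)^2
FOC: (2*8 + 2.0)*x = -2 + 2.0*(0.9737 - 0.0313)
x^{k+1} = -0.0064
Step 2: z-update.
Minimize 1*z^2 + 1*z + (2.0/2)*(-0.0064 - z + 0.0313)^2
FOC: (2*1 + 2.0)*z = -1 + 2.0*(-0.0064 + 0.0313)
z^{k+1} = -0.2376
Step 3: u-update.
u^{k+1} = 0.0313 - 0.0064 + 0.2376 = 0.2625
Step 4: Primal residual = |-0.0064 + 0.2376| = 0.2312


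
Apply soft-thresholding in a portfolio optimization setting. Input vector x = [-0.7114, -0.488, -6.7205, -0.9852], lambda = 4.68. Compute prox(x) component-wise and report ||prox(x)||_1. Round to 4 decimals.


Soft-thresholding with lambda = 4.68:
prox(-0.7114) = sign(-0.7114)*max(|-0.7114| - 4.68, 0) = 0.0
prox(-0.488) = sign(-0.488)*max(|-0.488| - 4.68, 0) = 0.0
prox(-6.7205) = sign(-6.7205)*max(|-6.7205| - 4.68, 0) = -2.0405
prox(-0.9852) = sign(-0.9852)*max(|-0.9852| - 4.68, 0) = 0.0
prox(x) = [0.0, 0.0, -2.0405, 0.0]
||prox(x)||_1 = 0.0 + 0.0 + 2.0405 + 0.0 = 2.0405


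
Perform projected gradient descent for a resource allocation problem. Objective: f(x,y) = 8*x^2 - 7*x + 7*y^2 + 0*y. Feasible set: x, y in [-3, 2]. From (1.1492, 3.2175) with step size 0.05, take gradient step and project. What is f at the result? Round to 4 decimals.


Step 1: Compute gradient at (1.1492, 3.2175).
grad_x = 2*8*1.1492 - 7 = 11.3872
grad_y = 2*7*3.2175 + 0 = 45.045
Step 2: Gradient step.
x_raw = 1.1492 - 0.05*11.3872 = 0.5798
y_raw = 3.2175 - 0.05*45.045 = 0.9653
Step 3: Project onto [-3, 2].
x_proj = clip(0.5798) = 0.5798
y_proj = clip(0.9653) = 0.9653
Step 4: Evaluate f.
f(0.5798, 0.9653) = 5.1528


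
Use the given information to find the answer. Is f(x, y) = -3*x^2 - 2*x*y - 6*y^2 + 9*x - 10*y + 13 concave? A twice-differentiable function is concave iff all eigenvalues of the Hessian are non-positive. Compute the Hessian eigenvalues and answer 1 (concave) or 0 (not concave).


The Hessian of f(x,y) = -3*x^2 - 2*x*y - 6*y^2 + 9*x - 10*y + 13 is:
H = [[-6, -2], [-2, -12]]
Trace = -6 - 12 = -18
Determinant = -6*-12 - (-2)^2 = 68
Discriminant = (-18)^2 - 4*68 = 52.0
Eigenvalues: lambda_1 = -12.6056, lambda_2 = -5.3944
The function is concave.

1


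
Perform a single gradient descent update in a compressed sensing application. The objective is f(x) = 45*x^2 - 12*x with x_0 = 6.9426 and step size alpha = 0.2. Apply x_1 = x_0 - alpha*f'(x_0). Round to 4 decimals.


We compute the gradient at x_0 and apply the update.
f'(x) = 90*x - 12
f'(6.9426) = 90*6.9426 - 12 = 612.834
x_1 = 6.9426 - 0.2*612.834 = -115.6242


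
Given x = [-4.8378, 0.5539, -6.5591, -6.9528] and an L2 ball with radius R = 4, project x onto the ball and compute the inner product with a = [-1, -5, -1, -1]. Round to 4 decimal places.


Step 1: Compute ||x|| (intermediates to 6 decimals).
||x|| = sqrt((-4.8378)^2 + 0.5539^2 + (-6.5591)^2 + (-6.9528)^2) = 10.727271
Step 2: Project.
Since ||x|| > R, scale = R/||x|| = 4/10.727271 = 0.372881, proj(x) = scale * x
proj(x) = [-1.803924, 0.206539, -2.445764, -2.592567]
Step 3: Dot product.
a^T * proj(x) = -1*(-1.803924) - 5*0.206539 - 1*(-2.445764) - 1*(-2.592567) = 5.8096


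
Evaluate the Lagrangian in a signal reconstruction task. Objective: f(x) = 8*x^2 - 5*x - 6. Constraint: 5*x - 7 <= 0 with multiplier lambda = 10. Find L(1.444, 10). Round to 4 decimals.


Step 1: Evaluate f(x).
f(1.444) = 8*1.444^2 - 5*1.444 - 6 = 3.4611
Step 2: Evaluate g(x).
g(1.444) = 5*1.444 - 7 = 0.22
Step 3: Compute Lagrangian.
L = 3.4611 + 10*0.22 = 5.6611


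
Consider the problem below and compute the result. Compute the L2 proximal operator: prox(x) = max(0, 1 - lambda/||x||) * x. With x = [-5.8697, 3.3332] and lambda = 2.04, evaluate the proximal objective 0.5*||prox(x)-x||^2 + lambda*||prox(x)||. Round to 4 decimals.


Step 1: Compute ||x||.
||x|| = 6.7501
Step 2: Compute scaling factor.
scale = max(0, 1 - 2.04/6.7501) = 0.6978
Step 3: prox(x) = [-4.0958, 2.3258]
||prox(x)|| = 4.7101
Step 4: Proximal objective.
0.5*||prox-x||^2 = 2.0808
lambda*||prox|| = 9.6086
Total = 11.6894


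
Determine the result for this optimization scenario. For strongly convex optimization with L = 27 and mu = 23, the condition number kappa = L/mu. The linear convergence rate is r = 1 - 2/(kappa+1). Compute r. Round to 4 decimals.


Step 1: Compute the condition number.
kappa = L/mu = 27/23 = 1.1739
Step 2: Compute the convergence rate.
r = 1 - 2/(kappa + 1) = 1 - 2*mu/(L + mu) = (L - mu)/(L + mu) = 4/50 = 0.08


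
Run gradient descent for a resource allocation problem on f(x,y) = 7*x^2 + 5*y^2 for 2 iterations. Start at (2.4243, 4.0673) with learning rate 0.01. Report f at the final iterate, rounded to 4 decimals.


Gradient descent on f(x,y) = 7*x^2 + 5*y^2.
Starting point: (2.4243, 4.0673), alpha = 0.01
Step 1: grad_x = 2*7*2.4243 = 33.9402, grad_y = 2*5*4.0673 = 40.673
  x_1 = 2.4243 - 0.01*33.9402 = 2.0849
  y_1 = 4.0673 - 0.01*40.673 = 3.6606
Step 2: grad_x = 2*7*2.0849 = 29.1886, grad_y = 2*5*3.6606 = 36.6057
  x_2 = 2.0849 - 0.01*29.1886 = 1.793
  y_2 = 3.6606 - 0.01*36.6057 = 3.2945
f(1.793, 3.2945) = 7*1.793^2 + 5*3.2945^2 = 76.7733


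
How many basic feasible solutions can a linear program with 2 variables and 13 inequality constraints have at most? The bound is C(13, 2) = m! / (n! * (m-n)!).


Each vertex corresponds to some choice of n active constraints out of m, so the number of vertices is at most C(m, n) = m! / (n!(m-n)!).
m = 13, n = 2
Numerator: 13 * 12
Denominator: 2! = 2
C(13, 2) = 78


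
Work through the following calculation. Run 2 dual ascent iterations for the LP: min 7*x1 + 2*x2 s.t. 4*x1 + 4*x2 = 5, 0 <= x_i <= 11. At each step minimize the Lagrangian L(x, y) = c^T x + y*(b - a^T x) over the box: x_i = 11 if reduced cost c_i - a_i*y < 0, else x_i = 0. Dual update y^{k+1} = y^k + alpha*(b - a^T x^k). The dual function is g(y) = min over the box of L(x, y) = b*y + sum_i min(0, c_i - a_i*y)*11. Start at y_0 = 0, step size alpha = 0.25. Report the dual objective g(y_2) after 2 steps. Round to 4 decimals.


Dual ascent for LP: min 7*x1 + 2*x2, 4*x1 + 4*x2 = 5, 0 <= x_i <= 11
Step 1: y^k = 0.0, reduced costs: (7.0, 2.0)
  x^k = (0.0, 0.0), subgradient = b - a^T x = 5.0
  y^{k+1} = 0.0 + 0.25*5.0 = 1.25
Step 2: y^k = 1.25, reduced costs: (2.0, -3.0)
  x^k = (0.0, 11.0), subgradient = b - a^T x = -39.0
  y^{k+1} = 1.25 + 0.25*-39.0 = -8.5
Dual objective at y_2 = -8.5: reduced costs (41.0, 36.0), box minimizer x = (0.0, 0.0)
g(y_2) = b*y + (c1 - a1*y)*x1 + (c2 - a2*y)*x2 = 5*(-8.5) + 41.0*0.0 + 36.0*0.0 = -42.5 + 0.0 + 0.0 = -42.5


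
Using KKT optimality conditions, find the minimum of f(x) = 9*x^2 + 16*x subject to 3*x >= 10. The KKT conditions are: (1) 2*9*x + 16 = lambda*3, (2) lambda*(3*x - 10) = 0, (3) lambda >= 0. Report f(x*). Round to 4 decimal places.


Step 1: Try lambda = 0 (constraint inactive).
x_unc = -16/(2*9) = -0.8889
Check: 3*-0.8889 = -2.6667 < 10 -- violated!
Step 2: Constraint must be active: 3*x = 10
x* = 10/3 = 3.3333 (rounded; the exact value 10/3 is used below)
lambda = (2*9*(10/3) + 16)/3 = 25.3333
Step 3: Compute optimal value.
f(x*) = 9*(10/3)^2 + 16*(10/3) = 153.3333


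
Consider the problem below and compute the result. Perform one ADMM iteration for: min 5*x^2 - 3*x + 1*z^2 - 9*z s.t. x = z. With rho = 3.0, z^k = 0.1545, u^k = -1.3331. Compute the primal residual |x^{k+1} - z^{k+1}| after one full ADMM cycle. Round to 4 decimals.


ADMM iteration with rho = 3.0, z^k = 0.1545, u^k = -1.3331
Step 1: x-update.
Minimize 5*x^2 - 3*x + (3.0/2)*(x - 0.1545 - 1.3331)^2
FOC: (2*5 + 3.0)*x = 3 + 3.0*(0.1545 + 1.3331)
x^{k+1} = 0.5741
Step 2: z-update.
Minimize 1*z^2 - 9*z + (3.0/2)*(0.5741 - z - 1.3331)^2
FOC: (2*1 + 3.0)*z = 9 + 3.0*(0.5741 - 1.3331)
z^{k+1} = 1.3446
Step 3: u-update.
u^{k+1} = -1.3331 + 0.5741 - 1.3446 = -2.1036
Step 4: Primal residual = |0.5741 - 1.3446| = 0.7705


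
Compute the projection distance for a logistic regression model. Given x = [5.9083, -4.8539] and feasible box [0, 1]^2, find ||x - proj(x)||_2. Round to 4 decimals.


Project each component onto [0, 1].
clip(5.9083) = 1.0, clip(-4.8539) = 0.0
Projection = [1.0, 0.0]
Squared diffs: [24.0914, 23.5603]
Distance = sqrt(47.6517) = 6.903


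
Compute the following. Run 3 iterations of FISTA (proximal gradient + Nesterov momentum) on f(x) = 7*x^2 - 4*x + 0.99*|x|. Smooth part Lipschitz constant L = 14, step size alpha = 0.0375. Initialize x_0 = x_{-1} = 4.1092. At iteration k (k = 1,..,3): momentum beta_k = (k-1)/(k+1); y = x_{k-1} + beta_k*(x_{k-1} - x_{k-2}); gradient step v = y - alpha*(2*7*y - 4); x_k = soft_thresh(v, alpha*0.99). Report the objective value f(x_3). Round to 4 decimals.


FISTA on f(x) = 7*x^2 - 4*x + 0.99*|x|
L = 14, alpha = 0.0375
Iteration 1: beta = 0.0, y = 4.1092 + 0.0*(4.1092 - 4.1092) = 4.1092
  grad(y) = 53.5288, v = y - alpha*grad = 2.1019
  prox(v) = soft_thresh(2.1019, 0.0371) = 2.0647
Iteration 2: beta = 0.3333, y = 2.0647 + 0.3333*(2.0647 - 4.1092) = 1.3833
  grad(y) = 15.3656, v = y - alpha*grad = 0.807
  prox(v) = soft_thresh(0.807, 0.0371) = 0.7699
Iteration 3: beta = 0.5, y = 0.7699 + 0.5*(0.7699 - 2.0647) = 0.1225
  grad(y) = -2.2848, v = y - alpha*grad = 0.2082
  prox(v) = soft_thresh(0.2082, 0.0371) = 0.1711
f(x_3) = 7*0.1711^2 - 4*0.1711 + 0.99*|0.1711| = -0.3101


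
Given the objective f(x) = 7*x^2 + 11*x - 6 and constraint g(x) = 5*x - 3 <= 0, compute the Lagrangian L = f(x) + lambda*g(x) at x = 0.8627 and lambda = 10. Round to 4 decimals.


Step 1: Evaluate f(x).
f(0.8627) = 7*0.8627^2 + 11*0.8627 - 6 = 8.6995
Step 2: Evaluate g(x).
g(0.8627) = 5*0.8627 - 3 = 1.3135
Step 3: Compute Lagrangian.
L = 8.6995 + 10*1.3135 = 21.8345


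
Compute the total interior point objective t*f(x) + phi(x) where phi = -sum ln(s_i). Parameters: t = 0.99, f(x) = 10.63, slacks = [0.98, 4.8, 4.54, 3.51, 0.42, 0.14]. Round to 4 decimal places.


Step 1: Compute log-barrier.
ln values: [-0.0202, 1.5686, 1.5129, 1.2556, -0.8675, -1.9661]
phi = -(-0.0202 + 1.5686 + 1.5129 + 1.2556 - 0.8675 - 1.9661) = -1.4833
Step 2: Compute augmented objective.
t*f(x) = 0.99*10.63 = 10.5237
Total = 10.5237 - 1.4833 = 9.0404


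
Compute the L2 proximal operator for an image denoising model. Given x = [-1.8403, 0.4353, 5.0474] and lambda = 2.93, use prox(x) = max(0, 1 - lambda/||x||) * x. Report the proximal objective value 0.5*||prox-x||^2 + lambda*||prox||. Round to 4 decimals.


Step 1: Compute ||x||.
||x|| = 5.39
Step 2: Compute scaling factor.
scale = max(0, 1 - 2.93/5.39) = 0.4564
Step 3: prox(x) = [-0.8399, 0.1987, 2.3037]
||prox(x)|| = 2.46
Step 4: Proximal objective.
0.5*||prox-x||^2 = 4.2925
lambda*||prox|| = 7.2078
Total = 11.5003


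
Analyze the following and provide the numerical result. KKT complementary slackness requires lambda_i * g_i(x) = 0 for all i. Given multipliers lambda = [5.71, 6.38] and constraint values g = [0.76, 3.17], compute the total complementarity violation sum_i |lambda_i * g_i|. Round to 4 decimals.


KKT complementary slackness check:
lambda_1 * g_1 = 5.71 * 0.76 = 4.3396
lambda_2 * g_2 = 6.38 * 3.17 = 20.2246
Total violation = 4.3396 + 20.2246 = 24.5642


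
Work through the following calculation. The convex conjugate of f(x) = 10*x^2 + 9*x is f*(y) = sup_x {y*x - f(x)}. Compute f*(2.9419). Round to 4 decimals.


f*(y) = sup_x {y*x - a*x^2 - b*x} = sup_x {(y-b)*x - a*x^2}
FOC: (y - b) - 2a*x = 0 => x* = (y - b)/(2a)
x* = (2.9419 - 9)/(2*10) = -0.3029
f*(2.9419) = (y-b)^2/(4a) = (2.9419 - 9)^2/(4*10)
= 36.7006/40 = 0.9175


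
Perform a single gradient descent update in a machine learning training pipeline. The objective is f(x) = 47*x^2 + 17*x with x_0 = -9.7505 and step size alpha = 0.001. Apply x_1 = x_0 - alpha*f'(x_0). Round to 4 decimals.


We compute the gradient at x_0 and apply the update.
f'(x) = 94*x + 17
f'(-9.7505) = 94*-9.7505 + 17 = -899.547
x_1 = -9.7505 - 0.001*-899.547 = -8.851


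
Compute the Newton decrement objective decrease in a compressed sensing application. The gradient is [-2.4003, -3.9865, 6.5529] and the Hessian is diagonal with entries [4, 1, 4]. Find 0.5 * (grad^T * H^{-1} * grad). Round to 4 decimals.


Step 1: H is diagonal, so H^(-1) * g = [-0.6001, -3.9865, 1.6382].
Step 2: g^T H^(-1) g = sum_i g_i^2 / H_ii
  = (-2.4003)^2/4 + (-3.9865)^2/1 + (6.5529)^2/4
  = 1.4404 + 15.8922 + 10.7351 = 28.0677
Step 3: Objective decrease = 0.5 * g^T H^(-1) g = 14.0338


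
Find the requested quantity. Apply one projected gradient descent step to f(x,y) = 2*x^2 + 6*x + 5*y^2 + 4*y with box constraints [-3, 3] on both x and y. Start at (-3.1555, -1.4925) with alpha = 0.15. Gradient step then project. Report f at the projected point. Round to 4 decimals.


Step 1: Compute gradient at (-3.1555, -1.4925).
grad_x = 2*2*-3.1555 + 6 = -6.622
grad_y = 2*5*-1.4925 + 4 = -10.925
Step 2: Gradient step.
x_raw = -3.1555 - 0.15*-6.622 = -2.1622
y_raw = -1.4925 - 0.15*-10.925 = 0.1463
Step 3: Project onto [-3, 3].
x_proj = clip(-2.1622) = -2.1622
y_proj = clip(0.1463) = 0.1463
Step 4: Evaluate f.
f(-2.1622, 0.1463) = -2.931


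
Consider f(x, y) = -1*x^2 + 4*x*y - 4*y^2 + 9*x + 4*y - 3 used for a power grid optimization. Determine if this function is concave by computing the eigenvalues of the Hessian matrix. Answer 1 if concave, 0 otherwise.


The Hessian of f(x,y) = -1*x^2 + 4*x*y - 4*y^2 + 9*x + 4*y - 3 is:
H = [[-2, 4], [4, -8]]
Trace = -2 - 8 = -10
Determinant = -2*-8 - (4)^2 = 0
Discriminant = (-10)^2 - 4*0 = 100.0
Eigenvalues: lambda_1 = -10.0, lambda_2 = 0.0
The function is concave.

1


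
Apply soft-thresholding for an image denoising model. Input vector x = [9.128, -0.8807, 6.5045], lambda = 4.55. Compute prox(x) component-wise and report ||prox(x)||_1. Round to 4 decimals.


Soft-thresholding with lambda = 4.55:
prox(9.128) = sign(9.128)*max(|9.128| - 4.55, 0) = 4.578
prox(-0.8807) = sign(-0.8807)*max(|-0.8807| - 4.55, 0) = 0.0
prox(6.5045) = sign(6.5045)*max(|6.5045| - 4.55, 0) = 1.9545
prox(x) = [4.578, 0.0, 1.9545]
||prox(x)||_1 = 4.578 + 0.0 + 1.9545 = 6.5325


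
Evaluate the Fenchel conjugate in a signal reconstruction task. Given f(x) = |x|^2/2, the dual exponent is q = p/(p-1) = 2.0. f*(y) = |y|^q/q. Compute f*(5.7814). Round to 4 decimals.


The conjugate exponent q satisfies 1/p + 1/q = 1.
p = 2, so q = 2/(2 - 1) = 2.0
|y|^q = 5.7814^2.0 = 33.4246
f*(5.7814) = 33.4246 / 2.0 = 16.7123


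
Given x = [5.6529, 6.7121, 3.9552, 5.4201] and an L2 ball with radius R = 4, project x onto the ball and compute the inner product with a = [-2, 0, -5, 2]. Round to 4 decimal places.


Step 1: Compute ||x|| (intermediates to 6 decimals).
||x|| = sqrt(5.6529^2 + 6.7121^2 + 3.9552^2 + 5.4201^2) = 11.046658
Step 2: Project.
Since ||x|| > R, scale = R/||x|| = 4/11.046658 = 0.3621, proj(x) = scale * x
proj(x) = [2.046915, 2.430451, 1.432178, 1.962618]
Step 3: Dot product.
a^T * proj(x) = -2*2.046915 + 0*2.430451 - 5*1.432178 + 2*1.962618 = -7.3295


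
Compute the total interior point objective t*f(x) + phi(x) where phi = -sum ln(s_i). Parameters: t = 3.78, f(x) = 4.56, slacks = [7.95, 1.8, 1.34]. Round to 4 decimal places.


Step 1: Compute log-barrier.
ln values: [2.0732, 0.5878, 0.2927]
phi = -(2.0732 + 0.5878 + 0.2927) = -2.9536
Step 2: Compute augmented objective.
t*f(x) = 3.78*4.56 = 17.2368
Total = 17.2368 - 2.9536 = 14.2832


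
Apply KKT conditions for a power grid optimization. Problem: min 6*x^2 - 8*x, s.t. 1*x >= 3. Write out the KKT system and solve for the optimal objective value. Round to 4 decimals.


Step 1: Try lambda = 0 (constraint inactive).
x_unc = 8/(2*6) = 0.6667
Check: 1*0.6667 = 0.6667 < 3 -- violated!
Step 2: Constraint must be active: 1*x = 3
x* = 3/1 = 3.0
lambda = (2*6*3.0 - 8)/1 = 28.0
Step 3: Compute optimal value.
f(x*) = 6*3.0^2 - 8*3.0 = 30.0


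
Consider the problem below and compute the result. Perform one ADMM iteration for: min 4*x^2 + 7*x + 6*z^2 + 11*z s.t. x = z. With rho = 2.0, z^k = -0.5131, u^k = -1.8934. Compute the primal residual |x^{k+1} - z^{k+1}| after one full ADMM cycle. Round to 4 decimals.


ADMM iteration with rho = 2.0, z^k = -0.5131, u^k = -1.8934
Step 1: x-update.
Minimize 4*x^2 + 7*x + (2.0/2)*(x + 0.5131 - 1.8934)^2
FOC: (2*4 + 2.0)*x = -7 + 2.0*(-0.5131 + 1.8934)
x^{k+1} = -0.4239
Step 2: z-update.
Minimize 6*z^2 + 11*z + (2.0/2)*(-0.4239 - z - 1.8934)^2
FOC: (2*6 + 2.0)*z = -11 + 2.0*(-0.4239 - 1.8934)
z^{k+1} = -1.1168
Step 3: u-update.
u^{k+1} = -1.8934 - 0.4239 + 1.1168 = -1.2006
Step 4: Primal residual = |-0.4239 + 1.1168| = 0.6928


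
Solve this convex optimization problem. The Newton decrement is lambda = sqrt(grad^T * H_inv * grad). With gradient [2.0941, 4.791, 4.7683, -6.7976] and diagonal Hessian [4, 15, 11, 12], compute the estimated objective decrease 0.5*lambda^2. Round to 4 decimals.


Step 1: H is diagonal, so H^(-1) * g = [0.5235, 0.3194, 0.4335, -0.5665].
Step 2: g^T H^(-1) g = sum_i g_i^2 / H_ii
  = (2.0941)^2/4 + (4.791)^2/15 + (4.7683)^2/11 + (-6.7976)^2/12
  = 1.0963 + 1.5302 + 2.067 + 3.8506 = 8.5441
Step 3: Objective decrease = 0.5 * g^T H^(-1) g = 4.2721


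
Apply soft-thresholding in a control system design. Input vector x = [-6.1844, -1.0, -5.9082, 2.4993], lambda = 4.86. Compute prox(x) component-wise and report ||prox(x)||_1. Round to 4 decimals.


Soft-thresholding with lambda = 4.86:
prox(-6.1844) = sign(-6.1844)*max(|-6.1844| - 4.86, 0) = -1.3244
prox(-1.0) = sign(-1.0)*max(|-1.0| - 4.86, 0) = 0.0
prox(-5.9082) = sign(-5.9082)*max(|-5.9082| - 4.86, 0) = -1.0482
prox(2.4993) = sign(2.4993)*max(|2.4993| - 4.86, 0) = 0.0
prox(x) = [-1.3244, 0.0, -1.0482, 0.0]
||prox(x)||_1 = 1.3244 + 0.0 + 1.0482 + 0.0 = 2.3726


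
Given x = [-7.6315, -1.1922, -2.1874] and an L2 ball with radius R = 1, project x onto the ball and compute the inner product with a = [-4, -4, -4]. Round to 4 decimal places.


Step 1: Compute ||x|| (intermediates to 6 decimals).
||x|| = sqrt((-7.6315)^2 + (-1.1922)^2 + (-2.1874)^2) = 8.027817
Step 2: Project.
Since ||x|| > R, scale = R/||x|| = 1/8.027817 = 0.124567, proj(x) = scale * x
proj(x) = [-0.950633, -0.148509, -0.272478]
Step 3: Dot product.
a^T * proj(x) = -4*(-0.950633) - 4*(-0.148509) - 4*(-0.272478) = 5.4865


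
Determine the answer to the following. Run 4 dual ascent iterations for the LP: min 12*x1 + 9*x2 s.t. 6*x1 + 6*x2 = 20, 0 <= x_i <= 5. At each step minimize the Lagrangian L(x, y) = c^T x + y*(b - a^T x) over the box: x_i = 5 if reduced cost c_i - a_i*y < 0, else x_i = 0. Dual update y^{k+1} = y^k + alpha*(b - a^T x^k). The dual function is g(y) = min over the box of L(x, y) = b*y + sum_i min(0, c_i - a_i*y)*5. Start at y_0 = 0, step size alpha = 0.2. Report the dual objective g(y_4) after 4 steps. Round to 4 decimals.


Dual ascent for LP: min 12*x1 + 9*x2, 6*x1 + 6*x2 = 20, 0 <= x_i <= 5
Step 1: y^k = 0.0, reduced costs: (12.0, 9.0)
  x^k = (0.0, 0.0), subgradient = b - a^T x = 20.0
  y^{k+1} = 0.0 + 0.2*20.0 = 4.0
Step 2: y^k = 4.0, reduced costs: (-12.0, -15.0)
  x^k = (5.0, 5.0), subgradient = b - a^T x = -40.0
  y^{k+1} = 4.0 + 0.2*-40.0 = -4.0
Step 3: y^k = -4.0, reduced costs: (36.0, 33.0)
  x^k = (0.0, 0.0), subgradient = b - a^T x = 20.0
  y^{k+1} = -4.0 + 0.2*20.0 = 0.0
Step 4: y^k = 0.0, reduced costs: (12.0, 9.0)
  x^k = (0.0, 0.0), subgradient = b - a^T x = 20.0
  y^{k+1} = 0.0 + 0.2*20.0 = 4.0
Dual objective at y_4 = 4.0: reduced costs (-12.0, -15.0), box minimizer x = (5.0, 5.0)
g(y_4) = b*y + (c1 - a1*y)*x1 + (c2 - a2*y)*x2 = 20*4.0 + (-12.0)*5.0 + (-15.0)*5.0 = 80.0 - 60.0 - 75.0 = -55.0
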